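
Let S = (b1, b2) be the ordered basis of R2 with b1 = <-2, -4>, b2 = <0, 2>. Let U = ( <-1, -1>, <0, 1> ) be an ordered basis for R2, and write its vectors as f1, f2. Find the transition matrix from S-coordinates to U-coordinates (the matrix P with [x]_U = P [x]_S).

[[2, 0], [-2, 2]]

Take x = bj: its S-coordinates are the j-th standard unit vector, so P e_j — column j of P — equals [bj]_U.
b1 = 2f1 - 2f2, giving column 1 = <2, -2>; repeating for each j gives P = [[2, 0], [-2, 2]].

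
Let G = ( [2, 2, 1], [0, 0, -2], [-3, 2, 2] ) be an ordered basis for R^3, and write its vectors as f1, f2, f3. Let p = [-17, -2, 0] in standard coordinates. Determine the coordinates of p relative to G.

Write p = c_1 f1 + ... + c_3 f3 and solve for the c_i.
Gaussian elimination on [M | p] yields c = (-4, 1, 3).
Check: -4f1 + f2 + 3f3 = [-17, -2, 0].

[-4, 1, 3]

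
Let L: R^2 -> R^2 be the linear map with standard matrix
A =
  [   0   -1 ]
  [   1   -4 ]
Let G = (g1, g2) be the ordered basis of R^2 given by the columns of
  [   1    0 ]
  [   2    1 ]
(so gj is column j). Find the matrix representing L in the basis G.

[[-2, -1], [-3, -2]]

With P the matrix whose columns are g1, g2, [L]_G = P^(-1) A P.
Column by column: L(g1) = A g1 = <-2, -7>; its G-coordinates <-2, -3> give column 1.
Continuing for each basis vector yields [L]_G = [[-2, -1], [-3, -2]].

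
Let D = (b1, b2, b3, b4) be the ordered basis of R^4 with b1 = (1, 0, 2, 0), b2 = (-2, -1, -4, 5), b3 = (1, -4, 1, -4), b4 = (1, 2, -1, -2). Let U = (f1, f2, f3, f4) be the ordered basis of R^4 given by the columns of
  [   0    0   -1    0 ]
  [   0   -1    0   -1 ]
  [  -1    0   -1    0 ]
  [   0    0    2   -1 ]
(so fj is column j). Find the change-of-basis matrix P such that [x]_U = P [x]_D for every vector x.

[[-1, 2, 0, 2], [2, 2, 2, -2], [-1, 2, -1, -1], [-2, -1, 2, 0]]

Let M have columns bj and N have columns fj. Then for every x, N [x]_U = x = M [x]_D, so P = N^(-1) M.
Since det N = -1, N^(-1) has integer entries; multiplying gives P = [[-1, 2, 0, 2], [2, 2, 2, -2], [-1, 2, -1, -1], [-2, -1, 2, 0]].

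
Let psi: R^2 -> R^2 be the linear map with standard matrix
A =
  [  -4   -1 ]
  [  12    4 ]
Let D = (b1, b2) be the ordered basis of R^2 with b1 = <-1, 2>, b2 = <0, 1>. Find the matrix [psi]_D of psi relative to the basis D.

[[-2, 1], [0, 2]]

The j-th column of [psi]_D is [psi(bj)]_D.
psi(b1) = A b1 = <2, -4> = -2b1 + 0·b2, so column 1 is <-2, 0>.
Repeating for b2 and assembling the columns gives [[-2, 1], [0, 2]].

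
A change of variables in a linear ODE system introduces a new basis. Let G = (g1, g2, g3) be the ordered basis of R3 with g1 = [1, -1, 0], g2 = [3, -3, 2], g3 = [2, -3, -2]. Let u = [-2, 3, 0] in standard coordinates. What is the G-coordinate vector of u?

We seek scalars with c_1 g1 + ... + c_3 g3 = u; equivalently solve M c = u where the columns of M are g1, ..., g3.
Row-reducing the augmented matrix [M | u] gives c = (3, -1, -1).
Check: 3g1 - g2 - g3 = [-2, 3, 0].

[3, -1, -1]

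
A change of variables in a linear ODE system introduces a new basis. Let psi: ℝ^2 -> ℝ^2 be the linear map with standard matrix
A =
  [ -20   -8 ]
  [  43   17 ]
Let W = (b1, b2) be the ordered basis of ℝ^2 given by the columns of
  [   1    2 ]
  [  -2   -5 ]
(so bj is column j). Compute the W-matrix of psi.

The j-th column of [psi]_W is [psi(bj)]_W.
psi(b1) = A b1 = (-4, 9) = -2b1 - b2, so column 1 is (-2, -1).
Repeating for b2 and assembling the columns gives [[-2, 2], [-1, -1]].

[[-2, 2], [-1, -1]]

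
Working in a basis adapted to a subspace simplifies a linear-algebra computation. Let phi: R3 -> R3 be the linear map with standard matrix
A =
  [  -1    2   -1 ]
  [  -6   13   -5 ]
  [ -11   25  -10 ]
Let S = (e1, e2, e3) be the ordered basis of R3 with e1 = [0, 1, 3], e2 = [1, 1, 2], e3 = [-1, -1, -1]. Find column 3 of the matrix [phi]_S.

Compute phi(e3) = A e3 = [0, -2, -4] in standard coordinates.
Then write this in S-coordinates: solve for y in y_1 e1 + ... + y_3 e3 = [0, -2, -4].
This gives y = [-2, 2, 2], which is column 3 of [phi]_S.

[-2, 2, 2]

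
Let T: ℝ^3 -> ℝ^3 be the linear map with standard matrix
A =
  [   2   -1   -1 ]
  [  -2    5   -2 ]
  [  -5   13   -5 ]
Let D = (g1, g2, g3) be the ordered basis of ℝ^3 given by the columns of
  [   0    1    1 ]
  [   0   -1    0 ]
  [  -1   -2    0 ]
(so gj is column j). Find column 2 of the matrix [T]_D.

Column 2 of [T]_D is the D-coordinate vector of T(g2).
In standard coordinates T(g2) = A g2 = [5, -3, -8].
Converting to D: [5, -3, -8] = 2g1 + 3g2 + 2g3, so the coordinate vector is [2, 3, 2].

[2, 3, 2]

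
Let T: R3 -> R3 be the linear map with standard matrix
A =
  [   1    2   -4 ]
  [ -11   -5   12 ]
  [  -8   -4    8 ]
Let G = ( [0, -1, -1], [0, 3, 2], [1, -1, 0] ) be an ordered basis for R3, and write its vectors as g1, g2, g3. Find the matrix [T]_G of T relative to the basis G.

[[2, 2, -2], [-1, 3, -3], [2, -2, -1]]

The j-th column of [T]_G is [T(gj)]_G.
T(g1) = A g1 = [2, -7, -4] = 2g1 - g2 + 2g3, so column 1 is [2, -1, 2].
Repeating for g2, g3 and assembling the columns gives [[2, 2, -2], [-1, 3, -3], [2, -2, -1]].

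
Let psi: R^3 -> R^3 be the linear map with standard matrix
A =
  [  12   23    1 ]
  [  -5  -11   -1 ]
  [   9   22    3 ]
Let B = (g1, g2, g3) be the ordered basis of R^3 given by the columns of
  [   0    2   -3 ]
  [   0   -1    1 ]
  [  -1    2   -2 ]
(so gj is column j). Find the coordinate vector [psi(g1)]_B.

<1, -2, -1>

Compute psi(g1) = A g1 = <-1, 1, -3> in standard coordinates.
Then write this in B-coordinates: solve for y in y_1 g1 + ... + y_3 g3 = <-1, 1, -3>.
This gives y = <1, -2, -1>, which is column 1 of [psi]_B.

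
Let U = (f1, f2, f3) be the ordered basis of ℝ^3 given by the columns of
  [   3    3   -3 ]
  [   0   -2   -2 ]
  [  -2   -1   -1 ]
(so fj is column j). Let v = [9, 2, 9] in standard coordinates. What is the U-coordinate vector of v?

We seek scalars with c_1 f1 + ... + c_3 f3 = v; equivalently solve M c = v where the columns of M are f1, ..., f3.
Gaussian elimination on [M | v] yields c = (-4, 3, -4).
Check: -4f1 + 3f2 - 4f3 = [9, 2, 9].

[-4, 3, -4]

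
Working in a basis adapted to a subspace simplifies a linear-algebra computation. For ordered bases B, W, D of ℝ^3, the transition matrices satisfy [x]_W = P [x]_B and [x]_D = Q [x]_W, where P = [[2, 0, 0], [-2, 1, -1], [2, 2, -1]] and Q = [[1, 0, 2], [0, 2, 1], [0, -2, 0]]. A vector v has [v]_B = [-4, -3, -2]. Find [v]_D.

[-32, 2, -14]

Apply P to get W-coordinates [-8, 7, -12], then Q to get D-coordinates.
The result is [v]_D = [-32, 2, -14].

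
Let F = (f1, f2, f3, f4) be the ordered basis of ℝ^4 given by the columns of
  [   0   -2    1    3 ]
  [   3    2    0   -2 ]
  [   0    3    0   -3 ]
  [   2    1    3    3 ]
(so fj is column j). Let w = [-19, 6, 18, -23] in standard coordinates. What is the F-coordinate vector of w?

[-2, 2, -3, -4]

Write w = c_1 f1 + ... + c_4 f4 and solve for the c_i.
Solving this 4x4 system gives c = (-2, 2, -3, -4).
Check: -2f1 + 2f2 - 3f3 - 4f4 = [-19, 6, 18, -23].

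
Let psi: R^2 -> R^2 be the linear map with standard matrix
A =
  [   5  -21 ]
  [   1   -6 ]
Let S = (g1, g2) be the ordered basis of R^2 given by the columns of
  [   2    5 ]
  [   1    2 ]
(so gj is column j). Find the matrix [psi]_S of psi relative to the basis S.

With P the matrix whose columns are g1, g2, [psi]_S = P^(-1) A P.
Column by column: psi(g1) = A g1 = [-11, -4]; its S-coordinates [2, -3] give column 1.
Continuing for each basis vector yields [psi]_S = [[2, -1], [-3, -3]].

[[2, -1], [-3, -3]]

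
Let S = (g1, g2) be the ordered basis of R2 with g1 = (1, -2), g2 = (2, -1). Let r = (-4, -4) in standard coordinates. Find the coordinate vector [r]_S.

(4, -4)

Write r = c_1 g1 + c_2 g2 and solve for the c_i.
System: c_1 + 2c_2 = -4, -2c_1 - c_2 = -4; solving gives c_1 = 4, c_2 = -4.
Check: 4g1 - 4g2 = (-4, -4).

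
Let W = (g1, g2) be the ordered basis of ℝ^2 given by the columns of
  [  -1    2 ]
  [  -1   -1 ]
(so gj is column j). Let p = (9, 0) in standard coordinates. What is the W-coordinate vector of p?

Write p = c_1 g1 + c_2 g2 and solve for the c_i.
System: -c_1 + 2c_2 = 9, -c_1 - c_2 = 0; solving gives c_1 = -3, c_2 = 3.
Check: -3g1 + 3g2 = (9, 0).

(-3, 3)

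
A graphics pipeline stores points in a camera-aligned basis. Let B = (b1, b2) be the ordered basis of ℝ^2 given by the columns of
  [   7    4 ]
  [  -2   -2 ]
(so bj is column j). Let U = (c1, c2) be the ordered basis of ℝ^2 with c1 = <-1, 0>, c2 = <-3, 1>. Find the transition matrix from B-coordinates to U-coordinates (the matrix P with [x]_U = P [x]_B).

Take x = bj: its B-coordinates are the j-th standard unit vector, so P e_j — column j of P — equals [bj]_U.
b1 = -c1 - 2c2, giving column 1 = <-1, -2>; repeating for each j gives P = [[-1, 2], [-2, -2]].

[[-1, 2], [-2, -2]]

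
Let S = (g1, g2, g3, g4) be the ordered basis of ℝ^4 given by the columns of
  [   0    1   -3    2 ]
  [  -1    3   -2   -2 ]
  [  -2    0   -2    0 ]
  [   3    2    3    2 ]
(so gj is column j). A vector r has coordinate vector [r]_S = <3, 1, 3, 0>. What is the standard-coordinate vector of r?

By definition r = 3g1 + g2 + 3g3 + 0·g4.
Summing componentwise gives <-8, -6, -12, 20>.

<-8, -6, -12, 20>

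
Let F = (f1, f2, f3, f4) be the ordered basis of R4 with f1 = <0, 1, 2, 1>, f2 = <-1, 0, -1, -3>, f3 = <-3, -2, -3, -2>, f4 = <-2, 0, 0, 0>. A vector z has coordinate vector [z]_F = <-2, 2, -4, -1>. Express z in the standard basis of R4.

<12, 6, 6, 0>

z = M [z]_F, where M has columns f1, ..., f4.
Carrying out the matrix-vector product, z = <12, 6, 6, 0>.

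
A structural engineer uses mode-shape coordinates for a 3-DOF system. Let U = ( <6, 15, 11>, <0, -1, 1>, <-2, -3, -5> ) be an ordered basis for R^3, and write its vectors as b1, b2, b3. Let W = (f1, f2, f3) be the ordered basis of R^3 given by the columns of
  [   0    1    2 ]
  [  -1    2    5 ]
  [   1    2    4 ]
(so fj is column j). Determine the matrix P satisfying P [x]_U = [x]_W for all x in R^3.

Take x = bj: its U-coordinates are the j-th standard unit vector, so P e_j — column j of P — equals [bj]_W.
b1 = -f1 + 2f2 + 2f3, giving column 1 = <-1, 2, 2>; repeating for each j gives P = [[-1, 1, -1], [2, 0, -2], [2, 0, 0]].

[[-1, 1, -1], [2, 0, -2], [2, 0, 0]]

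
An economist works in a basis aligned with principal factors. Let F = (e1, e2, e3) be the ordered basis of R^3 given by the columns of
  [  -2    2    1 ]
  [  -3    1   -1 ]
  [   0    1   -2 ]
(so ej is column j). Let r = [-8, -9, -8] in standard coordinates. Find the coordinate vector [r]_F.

[r]_F is the unique c with M c = r, where M has columns e1, ..., e3.
Solving this 3x3 system gives c = (1, -4, 2).
Check: e1 - 4e2 + 2e3 = [-8, -9, -8].

[1, -4, 2]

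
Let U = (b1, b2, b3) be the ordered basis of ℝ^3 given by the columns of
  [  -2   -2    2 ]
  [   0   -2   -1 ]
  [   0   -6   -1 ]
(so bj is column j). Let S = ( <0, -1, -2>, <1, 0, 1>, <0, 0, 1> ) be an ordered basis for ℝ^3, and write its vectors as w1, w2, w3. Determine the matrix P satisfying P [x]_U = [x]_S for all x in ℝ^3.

[[0, 2, 1], [-2, -2, 2], [2, 0, -1]]

Let M have columns bj and N have columns wj. Then for every x, N [x]_S = x = M [x]_U, so P = N^(-1) M.
Since det N = 1, N^(-1) has integer entries; multiplying gives P = [[0, 2, 1], [-2, -2, 2], [2, 0, -1]].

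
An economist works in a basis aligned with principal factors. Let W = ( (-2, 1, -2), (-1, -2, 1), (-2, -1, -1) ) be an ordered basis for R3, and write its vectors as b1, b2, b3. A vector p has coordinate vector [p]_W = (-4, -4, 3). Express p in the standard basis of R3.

(6, 1, 1)

By definition p = -4b1 - 4b2 + 3b3.
Summing componentwise gives (6, 1, 1).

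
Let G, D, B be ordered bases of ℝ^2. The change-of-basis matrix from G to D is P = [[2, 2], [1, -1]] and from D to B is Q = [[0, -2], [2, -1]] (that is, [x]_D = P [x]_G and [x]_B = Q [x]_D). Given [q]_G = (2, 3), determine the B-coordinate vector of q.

Apply P to get D-coordinates (10, -1), then Q to get B-coordinates.
The result is [q]_B = (2, 21).

(2, 21)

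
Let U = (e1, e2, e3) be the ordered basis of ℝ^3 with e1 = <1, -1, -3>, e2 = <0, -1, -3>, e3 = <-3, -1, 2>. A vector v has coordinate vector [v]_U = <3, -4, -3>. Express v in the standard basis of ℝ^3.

The coordinates say v = 3e1 - 4e2 - 3e3; adding the scaled basis vectors gives <12, 4, -3>.

<12, 4, -3>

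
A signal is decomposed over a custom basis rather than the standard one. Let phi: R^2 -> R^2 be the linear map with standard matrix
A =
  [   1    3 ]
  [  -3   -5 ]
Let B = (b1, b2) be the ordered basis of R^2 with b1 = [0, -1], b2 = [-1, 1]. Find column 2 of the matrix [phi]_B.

[0, -2]

Column 2 of [phi]_B is the B-coordinate vector of phi(b2).
In standard coordinates phi(b2) = A b2 = [2, -2].
Converting to B: [2, -2] = 0·b1 - 2b2, so the coordinate vector is [0, -2].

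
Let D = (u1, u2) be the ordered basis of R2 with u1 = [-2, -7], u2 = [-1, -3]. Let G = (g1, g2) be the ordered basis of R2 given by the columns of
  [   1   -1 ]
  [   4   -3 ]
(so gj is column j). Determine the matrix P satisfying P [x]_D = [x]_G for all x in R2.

[[-1, 0], [1, 1]]

Let M have columns uj and N have columns gj. Then for every x, N [x]_G = x = M [x]_D, so P = N^(-1) M.
Since det N = 1, N^(-1) has integer entries; multiplying gives P = [[-1, 0], [1, 1]].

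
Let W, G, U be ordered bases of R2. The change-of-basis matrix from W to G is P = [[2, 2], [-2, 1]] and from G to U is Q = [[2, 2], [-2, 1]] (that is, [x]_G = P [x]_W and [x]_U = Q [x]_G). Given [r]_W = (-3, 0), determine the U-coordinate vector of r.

Apply P to get G-coordinates (-6, 6), then Q to get U-coordinates.
The result is [r]_U = (0, 18).

(0, 18)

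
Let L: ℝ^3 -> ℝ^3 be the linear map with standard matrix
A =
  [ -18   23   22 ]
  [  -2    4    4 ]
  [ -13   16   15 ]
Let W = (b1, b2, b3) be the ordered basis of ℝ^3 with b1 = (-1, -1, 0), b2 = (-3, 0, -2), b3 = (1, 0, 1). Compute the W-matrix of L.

The j-th column of [L]_W is [L(bj)]_W.
L(b1) = A b1 = (-5, -2, -3) = 2b1 + 0·b2 - 3b3, so column 1 is (2, 0, -3).
Repeating for b2, b3 and assembling the columns gives [[2, 2, -2], [0, -3, 0], [-3, 3, 2]].

[[2, 2, -2], [0, -3, 0], [-3, 3, 2]]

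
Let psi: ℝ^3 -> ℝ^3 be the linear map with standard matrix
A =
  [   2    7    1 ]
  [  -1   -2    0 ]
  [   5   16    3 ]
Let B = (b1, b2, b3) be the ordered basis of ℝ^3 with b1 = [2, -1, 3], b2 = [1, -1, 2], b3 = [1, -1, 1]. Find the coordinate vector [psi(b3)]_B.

[-3, -1, 3]

Compute psi(b3) = A b3 = [-4, 1, -8] in standard coordinates.
Then write this in B-coordinates: solve for y in y_1 b1 + ... + y_3 b3 = [-4, 1, -8].
This gives y = [-3, -1, 3], which is column 3 of [psi]_B.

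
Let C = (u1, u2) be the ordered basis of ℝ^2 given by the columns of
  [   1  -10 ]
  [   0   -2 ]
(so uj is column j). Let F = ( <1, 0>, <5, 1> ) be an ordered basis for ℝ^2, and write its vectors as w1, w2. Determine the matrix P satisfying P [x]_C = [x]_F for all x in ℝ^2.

Let M have columns uj and N have columns wj. Then for every x, N [x]_F = x = M [x]_C, so P = N^(-1) M.
Since det N = 1, N^(-1) has integer entries; multiplying gives P = [[1, 0], [0, -2]].

[[1, 0], [0, -2]]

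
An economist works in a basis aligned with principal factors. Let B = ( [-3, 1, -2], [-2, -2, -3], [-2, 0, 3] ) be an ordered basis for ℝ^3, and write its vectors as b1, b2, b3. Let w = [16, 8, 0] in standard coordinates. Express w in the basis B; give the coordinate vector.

Write w = c_1 b1 + ... + c_3 b3 and solve for the c_i.
Row-reducing the augmented matrix [M | w] gives c = (0, -4, -4).
Check: 0·b1 - 4b2 - 4b3 = [16, 8, 0].

[0, -4, -4]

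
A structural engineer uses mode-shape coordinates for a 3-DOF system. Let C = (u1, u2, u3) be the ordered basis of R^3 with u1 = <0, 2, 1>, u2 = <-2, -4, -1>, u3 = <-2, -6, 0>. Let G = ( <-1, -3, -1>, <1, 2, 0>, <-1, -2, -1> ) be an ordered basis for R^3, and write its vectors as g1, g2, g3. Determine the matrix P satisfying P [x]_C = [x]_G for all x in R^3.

[[-2, 0, 2], [-1, -1, -2], [1, 1, -2]]

Column j of P is [uj]_G, since P maps C-coordinates to G-coordinates.
Expressing u1 in G: u1 = -2g1 - g2 + g3, so column 1 of P is <-2, -1, 1>.
Doing the same for each uj gives P = [[-2, 0, 2], [-1, -1, -2], [1, 1, -2]].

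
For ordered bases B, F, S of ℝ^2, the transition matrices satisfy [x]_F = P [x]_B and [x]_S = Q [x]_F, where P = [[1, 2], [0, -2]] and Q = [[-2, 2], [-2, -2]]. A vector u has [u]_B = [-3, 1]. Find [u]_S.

Apply P to get F-coordinates [-1, -2], then Q to get S-coordinates.
The result is [u]_S = [-2, 6].

[-2, 6]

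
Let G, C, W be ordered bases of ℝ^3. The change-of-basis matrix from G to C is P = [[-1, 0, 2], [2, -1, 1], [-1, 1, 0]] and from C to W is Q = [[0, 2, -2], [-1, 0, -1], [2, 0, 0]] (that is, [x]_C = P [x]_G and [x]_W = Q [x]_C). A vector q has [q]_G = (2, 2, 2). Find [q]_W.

Composing the changes, [q]_W = Q P [q]_G.
Q P = [[6, -4, 2], [2, -1, -2], [-2, 0, 4]]; applying this to (2, 2, 2) gives (8, -2, 4).

(8, -2, 4)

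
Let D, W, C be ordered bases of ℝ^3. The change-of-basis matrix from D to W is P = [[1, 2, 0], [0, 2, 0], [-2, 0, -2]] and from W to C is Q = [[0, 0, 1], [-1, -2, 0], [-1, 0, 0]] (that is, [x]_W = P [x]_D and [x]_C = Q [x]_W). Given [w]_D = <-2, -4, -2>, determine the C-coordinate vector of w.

<8, 26, 10>

Composing the changes, [w]_C = Q P [w]_D.
Q P = [[-2, 0, -2], [-1, -6, 0], [-1, -2, 0]]; applying this to <-2, -4, -2> gives <8, 26, 10>.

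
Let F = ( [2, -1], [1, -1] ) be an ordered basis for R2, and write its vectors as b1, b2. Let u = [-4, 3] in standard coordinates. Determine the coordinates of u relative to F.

[-1, -2]

We seek scalars with c_1 b1 + c_2 b2 = u; equivalently solve M c = u where the columns of M are b1, b2.
System: 2c_1 + c_2 = -4, -c_1 - c_2 = 3; solving gives c_1 = -1, c_2 = -2.
Check: -b1 - 2b2 = [-4, 3].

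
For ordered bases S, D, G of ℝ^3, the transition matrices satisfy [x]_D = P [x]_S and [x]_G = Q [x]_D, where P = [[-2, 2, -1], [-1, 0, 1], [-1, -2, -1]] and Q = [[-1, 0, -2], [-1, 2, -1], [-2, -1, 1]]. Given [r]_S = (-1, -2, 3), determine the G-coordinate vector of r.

(1, 11, 8)

Composing the changes, [r]_G = Q P [r]_S.
Q P = [[4, 2, 3], [1, 0, 4], [4, -6, 0]]; applying this to (-1, -2, 3) gives (1, 11, 8).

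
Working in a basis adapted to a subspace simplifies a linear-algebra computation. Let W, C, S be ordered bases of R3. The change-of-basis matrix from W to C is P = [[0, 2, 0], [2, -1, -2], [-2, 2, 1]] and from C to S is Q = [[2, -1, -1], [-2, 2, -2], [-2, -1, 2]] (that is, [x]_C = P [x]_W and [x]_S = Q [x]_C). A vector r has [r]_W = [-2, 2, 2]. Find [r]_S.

Apply P to get C-coordinates [4, -10, 10], then Q to get S-coordinates.
The result is [r]_S = [8, -48, 22].

[8, -48, 22]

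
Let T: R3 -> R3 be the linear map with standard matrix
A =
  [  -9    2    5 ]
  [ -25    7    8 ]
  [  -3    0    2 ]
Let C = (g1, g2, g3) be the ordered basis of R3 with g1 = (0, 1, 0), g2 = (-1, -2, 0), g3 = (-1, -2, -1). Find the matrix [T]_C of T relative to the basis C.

The j-th column of [T]_C is [T(gj)]_C.
T(g1) = A g1 = (2, 7, 0) = 3g1 - 2g2 + 0·g3, so column 1 is (3, -2, 0).
Repeating for g2, g3 and assembling the columns gives [[3, 1, 3], [-2, -2, 1], [0, -3, -1]].

[[3, 1, 3], [-2, -2, 1], [0, -3, -1]]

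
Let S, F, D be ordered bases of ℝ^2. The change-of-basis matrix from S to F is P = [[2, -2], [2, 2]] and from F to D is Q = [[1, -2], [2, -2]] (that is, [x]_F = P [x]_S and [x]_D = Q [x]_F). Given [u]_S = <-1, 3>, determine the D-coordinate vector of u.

<-16, -24>

First [u]_F = P [u]_S = <-8, 4>.
Then [u]_D = Q [u]_F = <-16, -24>.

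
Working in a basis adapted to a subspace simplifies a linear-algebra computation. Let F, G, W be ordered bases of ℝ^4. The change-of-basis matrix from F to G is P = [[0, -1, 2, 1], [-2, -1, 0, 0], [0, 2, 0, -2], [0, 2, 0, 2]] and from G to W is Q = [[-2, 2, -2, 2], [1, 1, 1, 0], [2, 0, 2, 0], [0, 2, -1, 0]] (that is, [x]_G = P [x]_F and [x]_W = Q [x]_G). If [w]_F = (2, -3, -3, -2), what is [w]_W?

(-8, -8, -14, 0)

Composing the changes, [w]_W = Q P [w]_F.
Q P = [[-4, 0, -4, 6], [-2, 0, 2, -1], [0, 2, 4, -2], [-4, -4, 0, 2]]; applying this to (2, -3, -3, -2) gives (-8, -8, -14, 0).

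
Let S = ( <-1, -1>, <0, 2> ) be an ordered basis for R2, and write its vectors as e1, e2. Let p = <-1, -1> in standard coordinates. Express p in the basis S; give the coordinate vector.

<1, 0>

[p]_S is the unique c with M c = p, where M has columns e1, e2.
System: -c_1 + 0c_2 = -1, -c_1 + 2c_2 = -1; solving gives c_1 = 1, c_2 = 0.
Check: e1 + 0·e2 = <-1, -1>.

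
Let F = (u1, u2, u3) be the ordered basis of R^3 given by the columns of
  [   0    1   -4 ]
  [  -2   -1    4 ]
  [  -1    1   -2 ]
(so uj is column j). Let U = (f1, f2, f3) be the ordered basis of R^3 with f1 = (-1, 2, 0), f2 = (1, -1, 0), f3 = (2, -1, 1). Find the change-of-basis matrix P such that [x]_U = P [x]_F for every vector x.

[[-1, -1, 2], [1, -2, 2], [-1, 1, -2]]

Column j of P is [uj]_U, since P maps F-coordinates to U-coordinates.
Expressing u1 in U: u1 = -f1 + f2 - f3, so column 1 of P is (-1, 1, -1).
Doing the same for each uj gives P = [[-1, -1, 2], [1, -2, 2], [-1, 1, -2]].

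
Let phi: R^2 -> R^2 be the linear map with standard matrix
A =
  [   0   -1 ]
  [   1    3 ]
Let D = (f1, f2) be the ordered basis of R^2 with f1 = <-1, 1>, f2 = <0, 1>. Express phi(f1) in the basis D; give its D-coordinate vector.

<1, 1>

Column 1 of [phi]_D is the D-coordinate vector of phi(f1).
In standard coordinates phi(f1) = A f1 = <-1, 2>.
Converting to D: <-1, 2> = f1 + f2, so the coordinate vector is <1, 1>.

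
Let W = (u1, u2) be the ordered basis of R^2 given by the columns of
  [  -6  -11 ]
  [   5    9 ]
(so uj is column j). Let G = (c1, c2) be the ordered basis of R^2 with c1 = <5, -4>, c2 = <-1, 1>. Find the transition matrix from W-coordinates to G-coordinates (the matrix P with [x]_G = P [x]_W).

Take x = uj: its W-coordinates are the j-th standard unit vector, so P e_j — column j of P — equals [uj]_G.
u1 = -c1 + c2, giving column 1 = <-1, 1>; repeating for each j gives P = [[-1, -2], [1, 1]].

[[-1, -2], [1, 1]]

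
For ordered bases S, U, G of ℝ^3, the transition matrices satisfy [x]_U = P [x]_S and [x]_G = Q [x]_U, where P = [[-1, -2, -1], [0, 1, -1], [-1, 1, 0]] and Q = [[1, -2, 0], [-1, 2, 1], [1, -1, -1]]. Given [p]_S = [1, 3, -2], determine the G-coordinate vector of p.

[-15, 17, -12]

First [p]_U = P [p]_S = [-5, 5, 2].
Then [p]_G = Q [p]_U = [-15, 17, -12].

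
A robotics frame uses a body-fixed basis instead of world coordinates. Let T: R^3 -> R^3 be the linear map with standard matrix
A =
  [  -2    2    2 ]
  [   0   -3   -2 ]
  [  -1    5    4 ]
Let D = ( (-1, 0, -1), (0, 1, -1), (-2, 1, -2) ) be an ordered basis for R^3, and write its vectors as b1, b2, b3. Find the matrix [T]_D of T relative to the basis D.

[[2, 0, 2], [3, -1, 3], [-1, 0, -2]]

The j-th column of [T]_D is [T(bj)]_D.
T(b1) = A b1 = (0, 2, -3) = 2b1 + 3b2 - b3, so column 1 is (2, 3, -1).
Repeating for b2, b3 and assembling the columns gives [[2, 0, 2], [3, -1, 3], [-1, 0, -2]].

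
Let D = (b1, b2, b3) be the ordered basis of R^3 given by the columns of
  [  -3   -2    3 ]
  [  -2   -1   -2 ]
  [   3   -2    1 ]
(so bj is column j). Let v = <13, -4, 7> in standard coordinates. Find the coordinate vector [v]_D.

[v]_D is the unique c with M c = v, where M has columns b1, ..., b3.
Row-reducing the augmented matrix [M | v] gives c = (0, -2, 3).
Check: 0·b1 - 2b2 + 3b3 = <13, -4, 7>.

<0, -2, 3>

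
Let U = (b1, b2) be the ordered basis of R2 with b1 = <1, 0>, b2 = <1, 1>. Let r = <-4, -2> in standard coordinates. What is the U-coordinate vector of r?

Write r = c_1 b1 + c_2 b2 and solve for the c_i.
System: c_1 + c_2 = -4, 0c_1 + c_2 = -2; solving gives c_1 = -2, c_2 = -2.
Check: -2b1 - 2b2 = <-4, -2>.

<-2, -2>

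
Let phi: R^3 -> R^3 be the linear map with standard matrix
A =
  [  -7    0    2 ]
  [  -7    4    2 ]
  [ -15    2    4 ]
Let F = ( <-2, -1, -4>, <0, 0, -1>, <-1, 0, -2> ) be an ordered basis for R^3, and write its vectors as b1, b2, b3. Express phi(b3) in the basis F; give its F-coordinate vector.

Compute phi(b3) = A b3 = <3, 3, 7> in standard coordinates.
Then write this in F-coordinates: solve for y in y_1 b1 + ... + y_3 b3 = <3, 3, 7>.
This gives y = <-3, -1, 3>, which is column 3 of [phi]_F.

<-3, -1, 3>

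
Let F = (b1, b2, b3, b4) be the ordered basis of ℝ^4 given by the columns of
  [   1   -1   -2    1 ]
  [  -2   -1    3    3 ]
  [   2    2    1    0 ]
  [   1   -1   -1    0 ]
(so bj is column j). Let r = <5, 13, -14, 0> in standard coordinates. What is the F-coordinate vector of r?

Write r = c_1 b1 + ... + c_4 b4 and solve for the c_i.
Gaussian elimination on [M | r] yields c = (-4, -2, -2, 3).
Check: -4b1 - 2b2 - 2b3 + 3b4 = <5, 13, -14, 0>.

<-4, -2, -2, 3>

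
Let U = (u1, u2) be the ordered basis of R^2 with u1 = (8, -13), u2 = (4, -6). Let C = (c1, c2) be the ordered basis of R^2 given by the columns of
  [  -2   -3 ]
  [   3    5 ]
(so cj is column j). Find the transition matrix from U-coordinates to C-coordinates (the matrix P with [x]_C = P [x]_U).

[[-1, -2], [-2, 0]]

Let M have columns uj and N have columns cj. Then for every x, N [x]_C = x = M [x]_U, so P = N^(-1) M.
Since det N = -1, N^(-1) has integer entries; multiplying gives P = [[-1, -2], [-2, 0]].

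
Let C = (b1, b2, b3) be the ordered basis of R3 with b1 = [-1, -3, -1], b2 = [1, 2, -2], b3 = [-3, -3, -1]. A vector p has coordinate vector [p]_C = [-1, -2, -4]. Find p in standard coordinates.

The coordinates say p = -b1 - 2b2 - 4b3; adding the scaled basis vectors gives [11, 11, 9].

[11, 11, 9]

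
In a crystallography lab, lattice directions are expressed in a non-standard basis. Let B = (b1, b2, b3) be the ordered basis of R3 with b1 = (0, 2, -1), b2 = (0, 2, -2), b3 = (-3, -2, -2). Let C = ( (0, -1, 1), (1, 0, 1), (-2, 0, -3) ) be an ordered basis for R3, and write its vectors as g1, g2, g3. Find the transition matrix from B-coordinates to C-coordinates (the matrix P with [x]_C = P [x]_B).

Let M have columns bj and N have columns gj. Then for every x, N [x]_C = x = M [x]_B, so P = N^(-1) M.
Since det N = -1, N^(-1) has integer entries; multiplying gives P = [[-2, -2, 2], [-2, 0, -1], [-1, 0, 1]].

[[-2, -2, 2], [-2, 0, -1], [-1, 0, 1]]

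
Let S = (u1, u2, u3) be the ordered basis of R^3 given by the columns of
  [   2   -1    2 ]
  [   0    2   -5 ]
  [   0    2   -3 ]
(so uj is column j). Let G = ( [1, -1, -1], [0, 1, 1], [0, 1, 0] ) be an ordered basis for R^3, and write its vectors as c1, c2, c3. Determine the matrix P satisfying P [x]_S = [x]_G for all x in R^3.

Column j of P is [uj]_G, since P maps S-coordinates to G-coordinates.
Expressing u1 in G: u1 = 2c1 + 2c2 + 0·c3, so column 1 of P is [2, 2, 0].
Doing the same for each uj gives P = [[2, -1, 2], [2, 1, -1], [0, 0, -2]].

[[2, -1, 2], [2, 1, -1], [0, 0, -2]]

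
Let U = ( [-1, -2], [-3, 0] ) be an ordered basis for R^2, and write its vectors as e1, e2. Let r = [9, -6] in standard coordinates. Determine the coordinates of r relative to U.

[r]_U is the unique c with M c = r, where M has columns e1, e2.
System: -c_1 - 3c_2 = 9, -2c_1 + 0c_2 = -6; solving gives c_1 = 3, c_2 = -4.
Check: 3e1 - 4e2 = [9, -6].

[3, -4]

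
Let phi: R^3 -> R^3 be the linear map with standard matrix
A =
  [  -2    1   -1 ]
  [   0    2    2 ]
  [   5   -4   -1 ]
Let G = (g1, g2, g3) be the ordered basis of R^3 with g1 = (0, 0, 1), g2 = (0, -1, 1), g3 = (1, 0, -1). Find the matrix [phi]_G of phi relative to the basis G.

[[0, 1, 3], [-2, 0, 2], [-1, -2, -1]]

Let P have columns g1, ..., g3. Then [phi]_G = P^(-1) A P.
Here det P = 1, so P^(-1) is integer; computing A P first and then P^(-1)(A P) gives [[0, 1, 3], [-2, 0, 2], [-1, -2, -1]].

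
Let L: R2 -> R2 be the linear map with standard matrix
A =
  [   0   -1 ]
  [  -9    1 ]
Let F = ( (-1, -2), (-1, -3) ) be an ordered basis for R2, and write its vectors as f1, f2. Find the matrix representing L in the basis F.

[[1, -3], [-3, 0]]

With P the matrix whose columns are f1, f2, [L]_F = P^(-1) A P.
Column by column: L(f1) = A f1 = (2, 7); its F-coordinates (1, -3) give column 1.
Continuing for each basis vector yields [L]_F = [[1, -3], [-3, 0]].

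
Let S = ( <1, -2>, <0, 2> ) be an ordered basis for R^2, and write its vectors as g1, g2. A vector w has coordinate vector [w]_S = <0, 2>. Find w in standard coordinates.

w = M [w]_S, where M has columns g1, g2.
Carrying out the matrix-vector product, w = <0, 4>.

<0, 4>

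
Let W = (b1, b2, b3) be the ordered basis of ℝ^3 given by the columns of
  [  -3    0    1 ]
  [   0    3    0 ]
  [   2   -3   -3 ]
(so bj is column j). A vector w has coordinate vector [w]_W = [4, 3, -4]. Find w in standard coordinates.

[-16, 9, 11]

w = M [w]_W, where M has columns b1, ..., b3.
Carrying out the matrix-vector product, w = [-16, 9, 11].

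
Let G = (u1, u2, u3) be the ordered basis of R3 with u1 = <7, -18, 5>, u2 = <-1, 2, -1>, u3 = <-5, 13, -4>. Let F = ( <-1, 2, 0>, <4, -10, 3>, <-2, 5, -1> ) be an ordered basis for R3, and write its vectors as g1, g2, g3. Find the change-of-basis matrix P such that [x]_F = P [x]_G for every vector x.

Column j of P is [uj]_F, since P maps G-coordinates to F-coordinates.
Expressing u1 in F: u1 = g1 + g2 - 2g3, so column 1 of P is <1, 1, -2>.
Doing the same for each uj gives P = [[1, 1, -1], [1, -1, -1], [-2, -2, 1]].

[[1, 1, -1], [1, -1, -1], [-2, -2, 1]]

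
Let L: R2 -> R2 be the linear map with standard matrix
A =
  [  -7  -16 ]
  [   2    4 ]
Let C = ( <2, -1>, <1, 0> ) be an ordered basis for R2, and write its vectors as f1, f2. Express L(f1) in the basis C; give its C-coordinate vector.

<0, 2>

Compute L(f1) = A f1 = <2, 0> in standard coordinates.
Then write this in C-coordinates: solve for y in y_1 f1 + y_2 f2 = <2, 0>.
This gives y = <0, 2>, which is column 1 of [L]_C.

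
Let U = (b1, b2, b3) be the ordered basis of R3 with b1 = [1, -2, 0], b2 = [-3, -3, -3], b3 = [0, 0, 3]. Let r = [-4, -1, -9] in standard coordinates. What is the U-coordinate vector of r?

Write r = c_1 b1 + ... + c_3 b3 and solve for the c_i.
Gaussian elimination on [M | r] yields c = (-1, 1, -2).
Check: -b1 + b2 - 2b3 = [-4, -1, -9].

[-1, 1, -2]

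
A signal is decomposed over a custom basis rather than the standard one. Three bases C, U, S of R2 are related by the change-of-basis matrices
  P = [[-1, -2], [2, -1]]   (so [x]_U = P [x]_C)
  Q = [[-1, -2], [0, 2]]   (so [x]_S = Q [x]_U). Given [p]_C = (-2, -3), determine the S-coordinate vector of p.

Composing the changes, [p]_S = Q P [p]_C.
Q P = [[-3, 4], [4, -2]]; applying this to (-2, -3) gives (-6, -2).

(-6, -2)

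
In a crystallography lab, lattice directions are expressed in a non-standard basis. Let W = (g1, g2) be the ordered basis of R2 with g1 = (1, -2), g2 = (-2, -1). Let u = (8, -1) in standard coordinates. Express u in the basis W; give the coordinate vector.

Write u = c_1 g1 + c_2 g2 and solve for the c_i.
System: c_1 - 2c_2 = 8, -2c_1 - c_2 = -1; solving gives c_1 = 2, c_2 = -3.
Check: 2g1 - 3g2 = (8, -1).

(2, -3)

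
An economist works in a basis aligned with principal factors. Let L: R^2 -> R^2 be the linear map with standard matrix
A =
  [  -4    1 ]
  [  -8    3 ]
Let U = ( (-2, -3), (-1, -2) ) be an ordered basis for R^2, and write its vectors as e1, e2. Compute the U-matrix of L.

With P the matrix whose columns are e1, e2, [L]_U = P^(-1) A P.
Column by column: L(e1) = A e1 = (5, 7); its U-coordinates (-3, 1) give column 1.
Continuing for each basis vector yields [L]_U = [[-3, -2], [1, 2]].

[[-3, -2], [1, 2]]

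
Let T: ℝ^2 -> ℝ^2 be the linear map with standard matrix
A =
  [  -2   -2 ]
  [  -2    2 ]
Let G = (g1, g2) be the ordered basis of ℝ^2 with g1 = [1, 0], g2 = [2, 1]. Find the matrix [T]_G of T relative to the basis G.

[[2, -2], [-2, -2]]

Let P have columns g1, g2. Then [T]_G = P^(-1) A P.
Here det P = 1, so P^(-1) is integer; computing A P first and then P^(-1)(A P) gives [[2, -2], [-2, -2]].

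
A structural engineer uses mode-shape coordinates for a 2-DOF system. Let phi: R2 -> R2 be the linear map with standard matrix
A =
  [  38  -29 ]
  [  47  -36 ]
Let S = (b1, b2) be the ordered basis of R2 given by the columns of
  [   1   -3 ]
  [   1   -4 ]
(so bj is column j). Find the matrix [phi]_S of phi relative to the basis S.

[[3, -1], [-2, -1]]

The j-th column of [phi]_S is [phi(bj)]_S.
phi(b1) = A b1 = <9, 11> = 3b1 - 2b2, so column 1 is <3, -2>.
Repeating for b2 and assembling the columns gives [[3, -1], [-2, -1]].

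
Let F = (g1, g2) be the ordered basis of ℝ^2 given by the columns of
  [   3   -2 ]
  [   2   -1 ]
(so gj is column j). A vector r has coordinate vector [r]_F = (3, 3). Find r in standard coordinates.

(3, 3)

The coordinates say r = 3g1 + 3g2; adding the scaled basis vectors gives (3, 3).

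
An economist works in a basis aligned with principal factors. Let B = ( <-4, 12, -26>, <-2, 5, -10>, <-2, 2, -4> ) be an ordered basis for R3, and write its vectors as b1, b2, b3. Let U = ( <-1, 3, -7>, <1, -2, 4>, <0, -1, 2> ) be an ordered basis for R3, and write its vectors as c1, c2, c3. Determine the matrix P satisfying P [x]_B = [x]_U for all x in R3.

[[2, 0, 0], [-2, -2, -2], [-2, -1, 2]]

Take x = bj: its B-coordinates are the j-th standard unit vector, so P e_j — column j of P — equals [bj]_U.
b1 = 2c1 - 2c2 - 2c3, giving column 1 = <2, -2, -2>; repeating for each j gives P = [[2, 0, 0], [-2, -2, -2], [-2, -1, 2]].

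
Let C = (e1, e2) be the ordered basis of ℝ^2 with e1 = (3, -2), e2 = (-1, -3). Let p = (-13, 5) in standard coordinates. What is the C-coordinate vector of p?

(-4, 1)

Write p = c_1 e1 + c_2 e2 and solve for the c_i.
System: 3c_1 - c_2 = -13, -2c_1 - 3c_2 = 5; solving gives c_1 = -4, c_2 = 1.
Check: -4e1 + e2 = (-13, 5).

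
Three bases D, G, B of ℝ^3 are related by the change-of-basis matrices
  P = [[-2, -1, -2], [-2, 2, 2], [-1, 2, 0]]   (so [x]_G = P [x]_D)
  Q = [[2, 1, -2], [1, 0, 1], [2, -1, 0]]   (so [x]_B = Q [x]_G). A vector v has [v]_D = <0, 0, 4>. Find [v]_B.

<-8, -8, -24>

Apply P to get G-coordinates <-8, 8, 0>, then Q to get B-coordinates.
The result is [v]_B = <-8, -8, -24>.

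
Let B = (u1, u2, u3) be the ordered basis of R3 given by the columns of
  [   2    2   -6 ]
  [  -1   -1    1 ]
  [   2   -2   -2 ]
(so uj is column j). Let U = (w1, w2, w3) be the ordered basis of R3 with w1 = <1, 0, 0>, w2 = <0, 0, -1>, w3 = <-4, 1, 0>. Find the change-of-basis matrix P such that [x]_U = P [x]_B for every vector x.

[[-2, -2, -2], [-2, 2, 2], [-1, -1, 1]]

Take x = uj: its B-coordinates are the j-th standard unit vector, so P e_j — column j of P — equals [uj]_U.
u1 = -2w1 - 2w2 - w3, giving column 1 = <-2, -2, -1>; repeating for each j gives P = [[-2, -2, -2], [-2, 2, 2], [-1, -1, 1]].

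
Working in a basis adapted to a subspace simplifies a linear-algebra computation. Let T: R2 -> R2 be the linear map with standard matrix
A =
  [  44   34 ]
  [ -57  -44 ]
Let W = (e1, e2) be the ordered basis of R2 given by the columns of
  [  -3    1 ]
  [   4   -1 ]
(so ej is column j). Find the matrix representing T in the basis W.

With P the matrix whose columns are e1, e2, [T]_W = P^(-1) A P.
Column by column: T(e1) = A e1 = (4, -5); its W-coordinates (-1, 1) give column 1.
Continuing for each basis vector yields [T]_W = [[-1, -3], [1, 1]].

[[-1, -3], [1, 1]]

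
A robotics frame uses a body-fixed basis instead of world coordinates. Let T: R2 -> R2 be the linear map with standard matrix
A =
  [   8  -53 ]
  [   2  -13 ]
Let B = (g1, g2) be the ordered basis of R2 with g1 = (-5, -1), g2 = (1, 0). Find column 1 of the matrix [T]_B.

(-3, -2)

Column 1 of [T]_B is the B-coordinate vector of T(g1).
In standard coordinates T(g1) = A g1 = (13, 3).
Converting to B: (13, 3) = -3g1 - 2g2, so the coordinate vector is (-3, -2).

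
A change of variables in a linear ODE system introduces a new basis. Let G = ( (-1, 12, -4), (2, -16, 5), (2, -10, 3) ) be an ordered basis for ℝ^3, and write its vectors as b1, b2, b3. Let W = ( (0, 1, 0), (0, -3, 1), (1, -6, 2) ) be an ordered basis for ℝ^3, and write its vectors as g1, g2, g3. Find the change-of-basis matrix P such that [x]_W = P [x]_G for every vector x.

[[0, -1, -1], [-2, 1, -1], [-1, 2, 2]]

Column j of P is [bj]_W, since P maps G-coordinates to W-coordinates.
Expressing b1 in W: b1 = 0·g1 - 2g2 - g3, so column 1 of P is (0, -2, -1).
Doing the same for each bj gives P = [[0, -1, -1], [-2, 1, -1], [-1, 2, 2]].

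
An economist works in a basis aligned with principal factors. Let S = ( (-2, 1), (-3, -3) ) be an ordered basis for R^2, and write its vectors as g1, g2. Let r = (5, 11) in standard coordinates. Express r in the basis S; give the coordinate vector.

We seek scalars with c_1 g1 + c_2 g2 = r; equivalently solve M c = r where the columns of M are g1, g2.
System: -2c_1 - 3c_2 = 5, c_1 - 3c_2 = 11; solving gives c_1 = 2, c_2 = -3.
Check: 2g1 - 3g2 = (5, 11).

(2, -3)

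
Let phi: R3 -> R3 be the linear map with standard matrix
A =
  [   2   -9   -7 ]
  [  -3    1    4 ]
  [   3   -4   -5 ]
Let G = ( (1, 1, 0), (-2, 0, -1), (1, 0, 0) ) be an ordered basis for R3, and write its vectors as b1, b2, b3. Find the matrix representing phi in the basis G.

Let P have columns b1, ..., b3. Then [phi]_G = P^(-1) A P.
Here det P = -1, so P^(-1) is integer; computing A P first and then P^(-1)(A P) gives [[-2, 2, -3], [1, 1, -3], [-3, 3, -1]].

[[-2, 2, -3], [1, 1, -3], [-3, 3, -1]]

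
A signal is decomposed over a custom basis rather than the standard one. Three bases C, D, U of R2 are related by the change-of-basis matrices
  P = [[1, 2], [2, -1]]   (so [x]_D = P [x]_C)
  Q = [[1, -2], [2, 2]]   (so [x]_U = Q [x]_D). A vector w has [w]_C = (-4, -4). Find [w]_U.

(-4, -32)

First [w]_D = P [w]_C = (-12, -4).
Then [w]_U = Q [w]_D = (-4, -32).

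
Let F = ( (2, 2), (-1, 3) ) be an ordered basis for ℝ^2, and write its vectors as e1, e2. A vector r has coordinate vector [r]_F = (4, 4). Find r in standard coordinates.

(4, 20)

r = M [r]_F, where M has columns e1, e2.
Carrying out the matrix-vector product, r = (4, 20).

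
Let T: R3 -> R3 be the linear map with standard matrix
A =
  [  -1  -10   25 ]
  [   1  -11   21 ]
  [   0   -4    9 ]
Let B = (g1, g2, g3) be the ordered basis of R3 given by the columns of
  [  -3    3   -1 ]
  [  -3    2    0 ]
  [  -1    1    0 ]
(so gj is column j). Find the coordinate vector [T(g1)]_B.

Column 1 of [T]_B is the B-coordinate vector of T(g1).
In standard coordinates T(g1) = A g1 = (8, 9, 3).
Converting to B: (8, 9, 3) = -3g1 + 0·g2 + g3, so the coordinate vector is (-3, 0, 1).

(-3, 0, 1)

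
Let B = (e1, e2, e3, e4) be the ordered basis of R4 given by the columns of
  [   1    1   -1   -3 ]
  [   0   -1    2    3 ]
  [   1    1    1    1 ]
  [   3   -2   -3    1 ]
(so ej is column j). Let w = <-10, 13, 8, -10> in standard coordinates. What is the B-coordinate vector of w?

Write w = c_1 e1 + ... + c_4 e4 and solve for the c_i.
Row-reducing the augmented matrix [M | w] gives c = (0, 2, 3, 3).
Check: 0·e1 + 2e2 + 3e3 + 3e4 = <-10, 13, 8, -10>.

<0, 2, 3, 3>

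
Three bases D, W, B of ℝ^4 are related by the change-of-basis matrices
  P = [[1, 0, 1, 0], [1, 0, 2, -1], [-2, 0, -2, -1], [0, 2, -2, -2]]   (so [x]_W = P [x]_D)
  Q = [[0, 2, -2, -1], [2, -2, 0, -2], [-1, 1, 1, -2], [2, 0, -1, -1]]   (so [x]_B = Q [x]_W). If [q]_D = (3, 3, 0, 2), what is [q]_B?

First [q]_W = P [q]_D = (3, 1, -8, 2).
Then [q]_B = Q [q]_W = (16, 0, -14, 12).

(16, 0, -14, 12)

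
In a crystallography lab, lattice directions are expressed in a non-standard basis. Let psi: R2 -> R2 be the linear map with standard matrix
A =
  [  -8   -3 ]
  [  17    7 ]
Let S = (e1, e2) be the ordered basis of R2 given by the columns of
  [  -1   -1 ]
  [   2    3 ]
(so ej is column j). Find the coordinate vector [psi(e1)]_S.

Compute psi(e1) = A e1 = [2, -3] in standard coordinates.
Then write this in S-coordinates: solve for y in y_1 e1 + y_2 e2 = [2, -3].
This gives y = [-3, 1], which is column 1 of [psi]_S.

[-3, 1]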